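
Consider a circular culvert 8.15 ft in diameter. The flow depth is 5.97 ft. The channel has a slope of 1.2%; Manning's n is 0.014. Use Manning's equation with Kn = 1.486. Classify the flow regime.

For a circular section of diameter D = 8.15 ft at depth y = 5.97 ft, the central angle is θ = 2 arccos(1 − 2y/D) = 4.109 rad. Then A = (D²/8)(θ − sin θ) = 40.95 ft² and P = Dθ/2 = 16.74 ft.
Hydraulic radius R = A/P = 40.95/16.74 = 2.446 ft.
V = (1.486/n) R^(2/3) √S = (1.486/0.014) × 2.446^(2/3) × √0.012 = 21.11 ft/s. Hydraulic depth D_h = A/T = 40.95/7.215 = 5.676 ft.
Froude number Fr = V/√(g·D_h) = 21.11/√(32.2×5.676) = 1.56, which is greater than 1, so the flow is supercritical.

supercritical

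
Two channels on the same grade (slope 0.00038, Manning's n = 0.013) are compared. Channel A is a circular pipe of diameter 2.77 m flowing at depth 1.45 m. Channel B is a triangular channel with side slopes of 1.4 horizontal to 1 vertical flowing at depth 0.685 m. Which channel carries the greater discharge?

Channel A: For a circular section of diameter D = 2.77 m at depth y = 1.45 m, the central angle is θ = 2 arccos(1 − 2y/D) = 3.235 rad. Then A = (D²/8)(θ − sin θ) = 3.193 m² and P = Dθ/2 = 4.481 m. Hydraulic radius R = A/P = 3.193/4.481 = 0.7126 m. Q_A = (1/0.013)·3.193·0.7126^(2/3)·√0.00038 = 3.82 m³/s.
Channel B: For a triangular section with side slope z = 1.4: A = zy² = 1.4×0.685² = 0.6569 m²; P = 2y√(1+z²) = 2×0.685×1.72 = 2.357 m. Hydraulic radius R = A/P = 0.6569/2.357 = 0.2787 m. Q_B = (1/0.013)·0.6569·0.2787^(2/3)·√0.00038 = 0.4203 m³/s.
Q_A = 3.82 m³/s vs Q_B = 0.4203 m³/s, so channel A carries more.

channel A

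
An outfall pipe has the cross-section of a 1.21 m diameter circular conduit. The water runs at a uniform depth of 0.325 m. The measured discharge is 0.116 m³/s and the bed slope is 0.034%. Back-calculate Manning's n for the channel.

For a circular section of diameter D = 1.21 m at depth y = 0.325 m, the central angle is θ = 2 arccos(1 − 2y/D) = 2.179 rad. Then A = (D²/8)(θ − sin θ) = 0.2487 m² and P = Dθ/2 = 1.318 m.
Hydraulic radius R = A/P = 0.2487/1.318 = 0.1886 m.
Rearranging Manning's equation: n = (1/Q) A R^(2/3) S^(1/2) = (1/0.116) × 0.2487 × 0.1886^(2/3) × √0.00034 = 0.013.

n = 0.013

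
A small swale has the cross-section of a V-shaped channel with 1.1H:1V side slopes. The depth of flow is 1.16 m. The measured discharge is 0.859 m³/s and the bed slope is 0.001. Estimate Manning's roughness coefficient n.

For a triangular section with side slope z = 1.1: A = zy² = 1.1×1.16² = 1.48 m²; P = 2y√(1+z²) = 2×1.16×1.487 = 3.449 m.
Hydraulic radius R = A/P = 1.48/3.449 = 0.4292 m.
Rearranging Manning's equation: n = (1/Q) A R^(2/3) S^(1/2) = (1/0.859) × 1.48 × 0.4292^(2/3) × √0.001 = 0.031.

n = 0.031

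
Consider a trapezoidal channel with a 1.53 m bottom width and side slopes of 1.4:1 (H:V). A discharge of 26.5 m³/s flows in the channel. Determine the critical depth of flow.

At critical depth, Q² T / (g A³) = 1, i.e. A³/T = Q²/g = 26.5²/9.81 = 71.59.
At y = 2.35 m: A³/T = 179.2 — too large.
At y = 1.64 m: A³/T = 40.35 — too small.
At y = 1.89 m: A³/T = 72.07 — matches.

y_c = 1.89 m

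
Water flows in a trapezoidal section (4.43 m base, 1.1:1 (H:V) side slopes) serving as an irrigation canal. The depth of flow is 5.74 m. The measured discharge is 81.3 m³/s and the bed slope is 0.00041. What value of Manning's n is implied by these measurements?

n = 0.031

With bottom width b = 4.43 m and side slope z = 1.1: A = (b + zy)y = (4.43 + 1.1×5.74)×5.74 = 61.67 m²; P = b + 2y√(1+z²) = 4.43 + 2×5.74×1.487 = 21.5 m.
Hydraulic radius R = A/P = 61.67/21.5 = 2.869 m.
Rearranging Manning's equation: n = (1/Q) A R^(2/3) S^(1/2) = (1/81.3) × 61.67 × 2.869^(2/3) × √0.00041 = 0.031.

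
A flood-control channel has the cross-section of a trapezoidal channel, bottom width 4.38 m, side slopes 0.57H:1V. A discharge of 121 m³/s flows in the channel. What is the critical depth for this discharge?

At critical depth, Q² T / (g A³) = 1, i.e. A³/T = Q²/g = 121²/9.81 = 1492.
At y = 2.89 m: A³/T = 688.7 — low.
At y = 3.62 m: A³/T = 1492 — ≈ 1492.

y_c = 3.62 m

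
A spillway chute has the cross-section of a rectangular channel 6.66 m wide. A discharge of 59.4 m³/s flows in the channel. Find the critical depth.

y_c = 2.01 m

For a rectangular channel, critical depth y_c = (q²/g)^(1/3) where q = Q/b = 59.4/6.66 = 8.919 m²/s.
So y_c = (8.919²/9.81)^(1/3) = 2.01 m.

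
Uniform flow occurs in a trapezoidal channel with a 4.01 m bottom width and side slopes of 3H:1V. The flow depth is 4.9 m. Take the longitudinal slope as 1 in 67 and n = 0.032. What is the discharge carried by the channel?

With bottom width b = 4.01 m and side slope z = 3: A = (b + zy)y = (4.01 + 3×4.9)×4.9 = 91.68 m²; P = b + 2y√(1+z²) = 4.01 + 2×4.9×3.162 = 35 m.
Hydraulic radius R = A/P = 91.68/35 = 2.619 m.
Manning's equation: Q = (1/n) A R^(2/3) S^(1/2) = (1/0.032) × 91.68 × 2.619^(2/3) × 0.01493^(1/2) = 665 m³/s.

Q = 665 m³/s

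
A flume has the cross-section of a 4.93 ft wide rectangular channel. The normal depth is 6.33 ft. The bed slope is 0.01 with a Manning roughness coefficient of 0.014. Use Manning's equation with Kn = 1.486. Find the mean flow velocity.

Flow area A = b·y = 4.93 × 6.33 = 31.21 ft². Wetted perimeter P = b + 2y = 4.93 + 2×6.33 = 17.59 ft.
Hydraulic radius R = A/P = 31.21/17.59 = 1.774 ft.
From Manning's equation, V = (1.486/n) R^(2/3) S^(1/2) = (1.486/0.014) × 1.774^(2/3) × 0.01^(1/2) = 15.6 ft/s.

V = 15.6 ft/s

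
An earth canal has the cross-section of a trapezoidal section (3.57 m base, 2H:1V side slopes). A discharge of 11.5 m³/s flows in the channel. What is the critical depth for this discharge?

At critical depth, Q² T / (g A³) = 1, i.e. A³/T = Q²/g = 11.5²/9.81 = 13.48.
At y = 0.629 m: A³/T = 4.602 — low.
At y = 0.995 m: A³/T = 22.43 — high.
At y = 0.861 m: A³/T = 13.49 — matches.

y_c = 0.861 m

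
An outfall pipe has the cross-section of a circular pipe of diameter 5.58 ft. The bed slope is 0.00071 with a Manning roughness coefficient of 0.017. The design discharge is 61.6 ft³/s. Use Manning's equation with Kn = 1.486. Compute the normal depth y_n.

y_n = 4.01 ft

Manning's equation rearranged: A R^(2/3) = nQ / (1.486·√S) = 0.017 × 61.6 / (1.486 × √0.00071) = 26.45.
Trying y = 4.87 ft: A R^(2/3) = 32.03 — too large.
Trying y = 4.01 ft: A R^(2/3) = 26.44 — ≈ 26.45.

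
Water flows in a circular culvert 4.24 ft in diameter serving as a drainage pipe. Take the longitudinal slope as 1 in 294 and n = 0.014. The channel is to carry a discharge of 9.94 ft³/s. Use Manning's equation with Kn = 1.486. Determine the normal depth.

y_n = 0.947 ft

Manning's equation rearranged: A R^(2/3) = nQ / (1.486·√S) = 0.014 × 9.94 / (1.486 × √0.003401) = 1.606.
Trying y = 1.1 ft: A R^(2/3) = 2.164 — too large.
Trying y = 0.801 ft: A R^(2/3) = 1.145 — too small.
Trying y = 0.947 ft: A R^(2/3) = 1.606 — ≈ 1.606.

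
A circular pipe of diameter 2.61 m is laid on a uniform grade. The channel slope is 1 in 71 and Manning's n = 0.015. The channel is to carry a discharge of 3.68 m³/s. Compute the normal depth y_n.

y_n = 0.599 m

Manning's equation rearranged: A R^(2/3) = nQ / (1·√S) = 0.015 × 3.68 / (√0.01408) = 0.4651.
Trying y = 0.478 m: A R^(2/3) = 0.2947 — too small.
Trying y = 0.678 m: A R^(2/3) = 0.5948 — too large.
Trying y = 0.599 m: A R^(2/3) = 0.465 — matches.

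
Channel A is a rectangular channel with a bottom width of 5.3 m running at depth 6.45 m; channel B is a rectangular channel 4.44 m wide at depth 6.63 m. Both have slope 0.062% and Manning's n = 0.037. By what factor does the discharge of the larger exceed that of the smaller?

1.26

Channel A: Flow area A = b·y = 5.3 × 6.45 = 34.19 m². Wetted perimeter P = b + 2y = 5.3 + 2×6.45 = 18.2 m. Hydraulic radius R = A/P = 34.19/18.2 = 1.878 m. Q_A = (1/0.037)·34.19·1.878^(2/3)·√0.00062 = 35.02 m³/s.
Channel B: Flow area A = b·y = 4.44 × 6.63 = 29.44 m². Wetted perimeter P = b + 2y = 4.44 + 2×6.63 = 17.7 m. Hydraulic radius R = A/P = 29.44/17.7 = 1.663 m. Q_B = (1/0.037)·29.44·1.663^(2/3)·√0.00062 = 27.81 m³/s.
The larger discharge is 35.02 m³/s and the smaller is 27.81 m³/s; the ratio is 1.26.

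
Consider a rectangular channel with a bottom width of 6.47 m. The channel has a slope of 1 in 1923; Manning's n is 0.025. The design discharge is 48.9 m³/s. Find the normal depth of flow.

Manning's equation rearranged: A R^(2/3) = nQ / (1·√S) = 0.025 × 48.9 / (√0.00052) = 53.61.
At y = 4.22 m: A R^(2/3) = 40.87 — short.
At y = 6.6 m: A R^(2/3) = 71.59 — over.
At y = 5.22 m: A R^(2/3) = 53.56 — ≈ 53.61.

y_n = 5.22 m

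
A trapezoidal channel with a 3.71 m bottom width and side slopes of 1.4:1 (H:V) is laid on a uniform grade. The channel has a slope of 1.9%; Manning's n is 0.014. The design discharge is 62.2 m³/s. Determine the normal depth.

Manning's equation rearranged: A R^(2/3) = nQ / (1·√S) = 0.014 × 62.2 / (√0.019) = 6.317.
At y = 1.09 m: A R^(2/3) = 4.774 — short.
At y = 1.42 m: A R^(2/3) = 7.771 — over.
At y = 1.27 m: A R^(2/3) = 6.316 — matches.

y_n = 1.27 m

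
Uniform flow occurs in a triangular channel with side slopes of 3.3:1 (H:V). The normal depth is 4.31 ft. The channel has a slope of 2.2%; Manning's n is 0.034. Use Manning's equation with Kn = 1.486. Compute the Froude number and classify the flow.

supercritical

For a triangular section with side slope z = 3.3: A = zy² = 3.3×4.31² = 61.3 ft²; P = 2y√(1+z²) = 2×4.31×3.448 = 29.72 ft.
Hydraulic radius R = A/P = 61.3/29.72 = 2.062 ft.
V = (1.486/n) R^(2/3) √S = (1.486/0.034) × 2.062^(2/3) × √0.022 = 10.5 ft/s. Hydraulic depth D_h = A/T = 61.3/28.45 = 2.155 ft.
Froude number Fr = V/√(g·D_h) = 10.5/√(32.2×2.155) = 1.26, which is greater than 1, so the flow is supercritical.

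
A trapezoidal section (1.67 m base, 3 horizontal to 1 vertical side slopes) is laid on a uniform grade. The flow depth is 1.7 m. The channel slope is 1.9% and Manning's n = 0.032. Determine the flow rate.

Q = 47.1 m³/s

With bottom width b = 1.67 m and side slope z = 3: A = (b + zy)y = (1.67 + 3×1.7)×1.7 = 11.51 m²; P = b + 2y√(1+z²) = 1.67 + 2×1.7×3.162 = 12.42 m.
Hydraulic radius R = A/P = 11.51/12.42 = 0.9265 m.
Manning's equation: Q = (1/n) A R^(2/3) S^(1/2) = (1/0.032) × 11.51 × 0.9265^(2/3) × 0.019^(1/2) = 47.1 m³/s.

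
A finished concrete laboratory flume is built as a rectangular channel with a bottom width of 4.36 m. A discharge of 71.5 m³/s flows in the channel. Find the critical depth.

For a rectangular channel, critical depth y_c = (q²/g)^(1/3) where q = Q/b = 71.5/4.36 = 16.4 m²/s.
So y_c = (16.4²/9.81)^(1/3) = 3.02 m.

y_c = 3.02 m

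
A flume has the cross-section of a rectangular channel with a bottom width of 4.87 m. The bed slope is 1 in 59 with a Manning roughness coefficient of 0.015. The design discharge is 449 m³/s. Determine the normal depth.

y_n = 7.14 m

Manning's equation rearranged: A R^(2/3) = nQ / (1·√S) = 0.015 × 449 / (√0.01695) = 51.73.
Try y = 6.2 m: A R^(2/3) = 43.82 — short.
Try y = 8.18 m: A R^(2/3) = 60.6 — over.
Try y = 7.14 m: A R^(2/3) = 51.75 — close enough.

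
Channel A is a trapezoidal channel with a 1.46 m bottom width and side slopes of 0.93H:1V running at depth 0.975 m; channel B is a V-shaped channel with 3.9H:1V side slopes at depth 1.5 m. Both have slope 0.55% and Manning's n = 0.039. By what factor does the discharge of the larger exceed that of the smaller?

4.52

Channel A: With bottom width b = 1.46 m and side slope z = 0.93: A = (b + zy)y = (1.46 + 0.93×0.975)×0.975 = 2.308 m²; P = b + 2y√(1+z²) = 1.46 + 2×0.975×1.366 = 4.123 m. Hydraulic radius R = A/P = 2.308/4.123 = 0.5597 m. Q_A = (1/0.039)·2.308·0.5597^(2/3)·√0.0055 = 2.98 m³/s.
Channel B: For a triangular section with side slope z = 3.9: A = zy² = 3.9×1.5² = 8.775 m²; P = 2y√(1+z²) = 2×1.5×4.026 = 12.08 m. Hydraulic radius R = A/P = 8.775/12.08 = 0.7265 m. Q_B = (1/0.039)·8.775·0.7265^(2/3)·√0.0055 = 13.49 m³/s.
The larger discharge is 13.49 m³/s and the smaller is 2.98 m³/s; the ratio is 4.52.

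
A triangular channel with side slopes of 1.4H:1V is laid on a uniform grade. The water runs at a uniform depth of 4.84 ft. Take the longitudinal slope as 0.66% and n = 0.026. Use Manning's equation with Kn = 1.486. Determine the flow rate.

For a triangular section with side slope z = 1.4: A = zy² = 1.4×4.84² = 32.8 ft²; P = 2y√(1+z²) = 2×4.84×1.72 = 16.65 ft.
Hydraulic radius R = A/P = 32.8/16.65 = 1.969 ft.
Manning's equation: Q = (1.486/n) A R^(2/3) S^(1/2) = (1.486/0.026) × 32.8 × 1.969^(2/3) × 0.0066^(1/2) = 239 ft³/s.

Q = 239 ft³/s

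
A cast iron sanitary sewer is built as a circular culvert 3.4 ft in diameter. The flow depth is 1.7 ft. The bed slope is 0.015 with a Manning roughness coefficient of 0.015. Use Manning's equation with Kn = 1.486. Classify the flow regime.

For a circular section of diameter D = 3.4 ft at depth y = 1.7 ft, the central angle is θ = 2 arccos(1 − 2y/D) = 3.142 rad. Then A = (D²/8)(θ − sin θ) = 4.54 ft² and P = Dθ/2 = 5.341 ft.
Hydraulic radius R = A/P = 4.54/5.341 = 0.85 ft.
V = (1.486/n) R^(2/3) √S = (1.486/0.015) × 0.85^(2/3) × √0.015 = 10.89 ft/s. Hydraulic depth D_h = A/T = 4.54/3.4 = 1.335 ft.
Froude number Fr = V/√(g·D_h) = 10.89/√(32.2×1.335) = 1.66, which is greater than 1, so the flow is supercritical.

supercritical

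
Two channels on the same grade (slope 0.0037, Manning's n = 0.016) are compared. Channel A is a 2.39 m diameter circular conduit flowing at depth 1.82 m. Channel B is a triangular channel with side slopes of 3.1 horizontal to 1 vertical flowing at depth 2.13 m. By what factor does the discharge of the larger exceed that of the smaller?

4.81

Channel A: For a circular section of diameter D = 2.39 m at depth y = 1.82 m, the central angle is θ = 2 arccos(1 − 2y/D) = 4.242 rad. Then A = (D²/8)(θ − sin θ) = 3.666 m² and P = Dθ/2 = 5.07 m. Hydraulic radius R = A/P = 3.666/5.07 = 0.7231 m. Q_A = (1/0.016)·3.666·0.7231^(2/3)·√0.0037 = 11.23 m³/s.
Channel B: For a triangular section with side slope z = 3.1: A = zy² = 3.1×2.13² = 14.06 m²; P = 2y√(1+z²) = 2×2.13×3.257 = 13.88 m. Hydraulic radius R = A/P = 14.06/13.88 = 1.014 m. Q_B = (1/0.016)·14.06·1.014^(2/3)·√0.0037 = 53.95 m³/s.
The larger discharge is 53.95 m³/s and the smaller is 11.23 m³/s; the ratio is 4.81.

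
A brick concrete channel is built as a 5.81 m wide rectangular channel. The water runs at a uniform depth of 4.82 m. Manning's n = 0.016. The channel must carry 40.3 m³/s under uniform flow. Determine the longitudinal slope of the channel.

Flow area A = b·y = 5.81 × 4.82 = 28 m². Wetted perimeter P = b + 2y = 5.81 + 2×4.82 = 15.45 m.
Hydraulic radius R = A/P = 28/15.45 = 1.813 m.
From Manning's equation, S = [nQ / (1 A R^(2/3))]² = [0.016 × 40.3 / (1 × 28 × 1.813^(2/3))]² = 0.00024.

S = 0.00024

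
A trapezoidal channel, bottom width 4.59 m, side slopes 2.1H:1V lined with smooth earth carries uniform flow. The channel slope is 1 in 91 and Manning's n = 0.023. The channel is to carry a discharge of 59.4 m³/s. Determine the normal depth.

y_n = 1.59 m

Manning's equation rearranged: A R^(2/3) = nQ / (1·√S) = 0.023 × 59.4 / (√0.01099) = 13.03.
At y = 1.85 m: A R^(2/3) = 17.59 — over.
At y = 1.39 m: A R^(2/3) = 10.04 — short.
At y = 1.59 m: A R^(2/3) = 13.04 — close enough.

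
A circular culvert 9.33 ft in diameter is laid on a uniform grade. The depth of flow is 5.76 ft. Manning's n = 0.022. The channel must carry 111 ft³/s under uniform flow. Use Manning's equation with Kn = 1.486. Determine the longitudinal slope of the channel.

For a circular section of diameter D = 9.33 ft at depth y = 5.76 ft, the central angle is θ = 2 arccos(1 − 2y/D) = 3.615 rad. Then A = (D²/8)(θ − sin θ) = 44.31 ft² and P = Dθ/2 = 16.87 ft.
Hydraulic radius R = A/P = 44.31/16.87 = 2.627 ft.
From Manning's equation, S = [nQ / (1.486 A R^(2/3))]² = [0.022 × 111 / (1.486 × 44.31 × 2.627^(2/3))]² = 0.00038.

S = 0.00038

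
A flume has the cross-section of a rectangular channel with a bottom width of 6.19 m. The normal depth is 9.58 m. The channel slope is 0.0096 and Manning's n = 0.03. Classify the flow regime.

subcritical

Flow area A = b·y = 6.19 × 9.58 = 59.3 m². Wetted perimeter P = b + 2y = 6.19 + 2×9.58 = 25.35 m.
Hydraulic radius R = A/P = 59.3/25.35 = 2.339 m.
V = (1/n) R^(2/3) √S = (1/0.03) × 2.339^(2/3) × √0.0096 = 5.755 m/s. Hydraulic depth D_h = A/T = 59.3/6.19 = 9.58 m.
Froude number Fr = V/√(g·D_h) = 5.755/√(9.81×9.58) = 0.594, which is less than 1, so the flow is subcritical.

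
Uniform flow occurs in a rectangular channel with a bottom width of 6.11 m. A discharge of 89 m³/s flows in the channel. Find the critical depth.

y_c = 2.79 m

For a rectangular channel, critical depth y_c = (q²/g)^(1/3) where q = Q/b = 89/6.11 = 14.57 m²/s.
So y_c = (14.57²/9.81)^(1/3) = 2.79 m.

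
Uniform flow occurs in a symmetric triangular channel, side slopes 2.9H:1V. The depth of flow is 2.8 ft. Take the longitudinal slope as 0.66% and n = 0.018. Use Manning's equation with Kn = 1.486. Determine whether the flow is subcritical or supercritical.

supercritical

For a triangular section with side slope z = 2.9: A = zy² = 2.9×2.8² = 22.74 ft²; P = 2y√(1+z²) = 2×2.8×3.068 = 17.18 ft.
Hydraulic radius R = A/P = 22.74/17.18 = 1.324 ft.
V = (1.486/n) R^(2/3) √S = (1.486/0.018) × 1.324^(2/3) × √0.0066 = 8.085 ft/s. Hydraulic depth D_h = A/T = 22.74/16.24 = 1.4 ft.
Froude number Fr = V/√(g·D_h) = 8.085/√(32.2×1.4) = 1.2, which is greater than 1, so the flow is supercritical.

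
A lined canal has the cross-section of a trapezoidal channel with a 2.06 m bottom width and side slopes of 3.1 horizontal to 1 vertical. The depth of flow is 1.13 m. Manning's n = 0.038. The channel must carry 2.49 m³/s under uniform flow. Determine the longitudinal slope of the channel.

S = 0.000389

With bottom width b = 2.06 m and side slope z = 3.1: A = (b + zy)y = (2.06 + 3.1×1.13)×1.13 = 6.286 m²; P = b + 2y√(1+z²) = 2.06 + 2×1.13×3.257 = 9.421 m.
Hydraulic radius R = A/P = 6.286/9.421 = 0.6672 m.
From Manning's equation, S = [nQ / (1 A R^(2/3))]² = [0.038 × 2.49 / (1 × 6.286 × 0.6672^(2/3))]² = 0.000389.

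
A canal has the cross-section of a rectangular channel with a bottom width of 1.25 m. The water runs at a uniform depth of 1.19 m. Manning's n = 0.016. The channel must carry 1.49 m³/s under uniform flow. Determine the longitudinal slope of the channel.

S = 0.000844

Flow area A = b·y = 1.25 × 1.19 = 1.487 m². Wetted perimeter P = b + 2y = 1.25 + 2×1.19 = 3.63 m.
Hydraulic radius R = A/P = 1.487/3.63 = 0.4098 m.
From Manning's equation, S = [nQ / (1 A R^(2/3))]² = [0.016 × 1.49 / (1 × 1.487 × 0.4098^(2/3))]² = 0.000844.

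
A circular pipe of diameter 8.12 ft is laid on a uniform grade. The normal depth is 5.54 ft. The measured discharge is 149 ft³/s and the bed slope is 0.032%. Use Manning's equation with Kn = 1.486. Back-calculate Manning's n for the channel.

n = 0.012

For a circular section of diameter D = 8.12 ft at depth y = 5.54 ft, the central angle is θ = 2 arccos(1 − 2y/D) = 3.888 rad. Then A = (D²/8)(θ − sin θ) = 37.64 ft² and P = Dθ/2 = 15.78 ft.
Hydraulic radius R = A/P = 37.64/15.78 = 2.384 ft.
Rearranging Manning's equation: n = (1.486/Q) A R^(2/3) S^(1/2) = (1.486/149) × 37.64 × 2.384^(2/3) × √0.00032 = 0.012.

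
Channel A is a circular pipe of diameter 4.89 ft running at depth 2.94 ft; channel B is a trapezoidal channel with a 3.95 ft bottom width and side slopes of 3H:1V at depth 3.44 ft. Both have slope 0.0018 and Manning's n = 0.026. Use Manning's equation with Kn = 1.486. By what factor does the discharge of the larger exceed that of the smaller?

5.22

Channel A: For a circular section of diameter D = 4.89 ft at depth y = 2.94 ft, the central angle is θ = 2 arccos(1 − 2y/D) = 3.549 rad. Then A = (D²/8)(θ − sin θ) = 11.79 ft² and P = Dθ/2 = 8.678 ft. Hydraulic radius R = A/P = 11.79/8.678 = 1.359 ft. Q_A = (1.486/0.026)·11.79·1.359^(2/3)·√0.0018 = 35.09 ft³/s.
Channel B: With bottom width b = 3.95 ft and side slope z = 3: A = (b + zy)y = (3.95 + 3×3.44)×3.44 = 49.09 ft²; P = b + 2y√(1+z²) = 3.95 + 2×3.44×3.162 = 25.71 ft. Hydraulic radius R = A/P = 49.09/25.71 = 1.91 ft. Q_B = (1.486/0.026)·49.09·1.91^(2/3)·√0.0018 = 183.2 ft³/s.
The larger discharge is 183.2 ft³/s and the smaller is 35.09 ft³/s; the ratio is 5.22.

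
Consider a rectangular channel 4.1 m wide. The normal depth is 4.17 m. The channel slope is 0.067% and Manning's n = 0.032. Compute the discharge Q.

Q = 17.1 m³/s

Flow area A = b·y = 4.1 × 4.17 = 17.1 m². Wetted perimeter P = b + 2y = 4.1 + 2×4.17 = 12.44 m.
Hydraulic radius R = A/P = 17.1/12.44 = 1.374 m.
Manning's equation: Q = (1/n) A R^(2/3) S^(1/2) = (1/0.032) × 17.1 × 1.374^(2/3) × 0.00067^(1/2) = 17.1 m³/s.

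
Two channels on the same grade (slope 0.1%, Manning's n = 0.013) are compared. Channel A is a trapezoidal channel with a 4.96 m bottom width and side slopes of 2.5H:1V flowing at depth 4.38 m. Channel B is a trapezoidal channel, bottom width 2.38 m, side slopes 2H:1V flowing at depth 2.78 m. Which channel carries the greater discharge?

Channel A: With bottom width b = 4.96 m and side slope z = 2.5: A = (b + zy)y = (4.96 + 2.5×4.38)×4.38 = 69.69 m²; P = b + 2y√(1+z²) = 4.96 + 2×4.38×2.693 = 28.55 m. Hydraulic radius R = A/P = 69.69/28.55 = 2.441 m. Q_A = (1/0.013)·69.69·2.441^(2/3)·√0.001 = 307.3 m³/s.
Channel B: With bottom width b = 2.38 m and side slope z = 2: A = (b + zy)y = (2.38 + 2×2.78)×2.78 = 22.07 m²; P = b + 2y√(1+z²) = 2.38 + 2×2.78×2.236 = 14.81 m. Hydraulic radius R = A/P = 22.07/14.81 = 1.49 m. Q_B = (1/0.013)·22.07·1.49^(2/3)·√0.001 = 70.05 m³/s.
Q_A = 307.3 m³/s vs Q_B = 70.05 m³/s, so channel A carries more.

channel A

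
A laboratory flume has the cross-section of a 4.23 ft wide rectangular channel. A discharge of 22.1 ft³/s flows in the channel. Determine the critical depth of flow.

y_c = 0.946 ft

For a rectangular channel, critical depth y_c = (q²/g)^(1/3) where q = Q/b = 22.1/4.23 = 5.225 ft²/s.
So y_c = (5.225²/32.2)^(1/3) = 0.946 ft.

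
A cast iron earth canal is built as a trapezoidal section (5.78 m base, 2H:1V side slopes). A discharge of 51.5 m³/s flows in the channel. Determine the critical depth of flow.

At critical depth, Q² T / (g A³) = 1, i.e. A³/T = Q²/g = 51.5²/9.81 = 270.4.
At y = 1.88 m: A³/T = 433.8 — too large.
At y = 1.42 m: A³/T = 160 — too small.
At y = 1.65 m: A³/T = 271.6 — ≈ 270.4.

y_c = 1.65 m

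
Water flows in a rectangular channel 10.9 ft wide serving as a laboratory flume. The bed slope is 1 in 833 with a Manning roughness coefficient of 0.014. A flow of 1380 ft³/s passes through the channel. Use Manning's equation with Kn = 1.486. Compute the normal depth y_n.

y_n = 13.9 ft

Manning's equation rearranged: A R^(2/3) = nQ / (1.486·√S) = 0.014 × 1380 / (1.486 × √0.0012) = 375.2.
Trying y = 15.8 ft: A R^(2/3) = 437.7 — too large.
Trying y = 9.67 ft: A R^(2/3) = 242.3 — too small.
Trying y = 13.9 ft: A R^(2/3) = 376.4 — ≈ 375.2.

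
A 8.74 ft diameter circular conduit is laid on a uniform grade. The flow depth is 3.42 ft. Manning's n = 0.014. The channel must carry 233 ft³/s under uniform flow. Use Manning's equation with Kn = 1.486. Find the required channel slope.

For a circular section of diameter D = 8.74 ft at depth y = 3.42 ft, the central angle is θ = 2 arccos(1 − 2y/D) = 2.703 rad. Then A = (D²/8)(θ − sin θ) = 21.76 ft² and P = Dθ/2 = 11.81 ft.
Hydraulic radius R = A/P = 21.76/11.81 = 1.842 ft.
From Manning's equation, S = [nQ / (1.486 A R^(2/3))]² = [0.014 × 233 / (1.486 × 21.76 × 1.842^(2/3))]² = 0.00451.

S = 0.00451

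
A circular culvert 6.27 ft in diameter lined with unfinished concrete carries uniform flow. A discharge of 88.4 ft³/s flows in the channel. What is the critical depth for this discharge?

At critical depth, Q² T / (g A³) = 1, i.e. A³/T = Q²/g = 88.4²/32.2 = 242.7.
Try y = 3.02 ft: A³/T = 508.8 — high.
Try y = 2.49 ft: A³/T = 242.9 — close enough.

y_c = 2.49 ft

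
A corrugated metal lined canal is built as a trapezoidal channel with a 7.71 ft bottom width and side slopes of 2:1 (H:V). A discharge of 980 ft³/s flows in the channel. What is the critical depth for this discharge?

y_c = 5.22 ft

At critical depth, Q² T / (g A³) = 1, i.e. A³/T = Q²/g = 980²/32.2 = 29830.
Try y = 6.23 ft: A³/T = 60810 — over.
Try y = 4.18 ft: A³/T = 12410 — short.
Try y = 5.22 ft: A³/T = 29750 — matches.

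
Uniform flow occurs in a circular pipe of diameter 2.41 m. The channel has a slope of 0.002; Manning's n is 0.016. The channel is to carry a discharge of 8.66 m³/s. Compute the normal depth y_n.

Manning's equation rearranged: A R^(2/3) = nQ / (1·√S) = 0.016 × 8.66 / (√0.002) = 3.098.
At y = 2.13 m: A R^(2/3) = 3.439 — too large.
At y = 1.62 m: A R^(2/3) = 2.58 — too small.
At y = 1.88 m: A R^(2/3) = 3.1 — ≈ 3.098.

y_n = 1.88 m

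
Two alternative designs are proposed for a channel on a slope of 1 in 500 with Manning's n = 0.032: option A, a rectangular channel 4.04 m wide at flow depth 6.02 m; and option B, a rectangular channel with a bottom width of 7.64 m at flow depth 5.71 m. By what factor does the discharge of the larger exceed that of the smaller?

2.36

Channel A: Flow area A = b·y = 4.04 × 6.02 = 24.32 m². Wetted perimeter P = b + 2y = 4.04 + 2×6.02 = 16.08 m. Hydraulic radius R = A/P = 24.32/16.08 = 1.512 m. Q_A = (1/0.032)·24.32·1.512^(2/3)·√0.002 = 44.79 m³/s.
Channel B: Flow area A = b·y = 7.64 × 5.71 = 43.62 m². Wetted perimeter P = b + 2y = 7.64 + 2×5.71 = 19.06 m. Hydraulic radius R = A/P = 43.62/19.06 = 2.289 m. Q_B = (1/0.032)·43.62·2.289^(2/3)·√0.002 = 105.9 m³/s.
The larger discharge is 105.9 m³/s and the smaller is 44.79 m³/s; the ratio is 2.36.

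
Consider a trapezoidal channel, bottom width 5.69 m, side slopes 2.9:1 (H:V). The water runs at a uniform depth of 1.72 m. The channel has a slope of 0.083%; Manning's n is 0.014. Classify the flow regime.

subcritical

With bottom width b = 5.69 m and side slope z = 2.9: A = (b + zy)y = (5.69 + 2.9×1.72)×1.72 = 18.37 m²; P = b + 2y√(1+z²) = 5.69 + 2×1.72×3.068 = 16.24 m.
Hydraulic radius R = A/P = 18.37/16.24 = 1.131 m.
V = (1/n) R^(2/3) √S = (1/0.014) × 1.131^(2/3) × √0.00083 = 2.234 m/s. Hydraulic depth D_h = A/T = 18.37/15.67 = 1.172 m.
Froude number Fr = V/√(g·D_h) = 2.234/√(9.81×1.172) = 0.659, which is less than 1, so the flow is subcritical.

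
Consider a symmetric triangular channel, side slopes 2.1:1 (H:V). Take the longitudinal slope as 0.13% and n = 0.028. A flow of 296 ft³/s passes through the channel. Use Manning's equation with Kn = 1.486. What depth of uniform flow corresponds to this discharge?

Manning's equation rearranged: A R^(2/3) = nQ / (1.486·√S) = 0.028 × 296 / (1.486 × √0.0013) = 154.7.
Try y = 4.97 ft: A R^(2/3) = 88.9 — short.
Try y = 7.74 ft: A R^(2/3) = 289.7 — over.
Try y = 6.12 ft: A R^(2/3) = 154.9 — close enough.

y_n = 6.12 ft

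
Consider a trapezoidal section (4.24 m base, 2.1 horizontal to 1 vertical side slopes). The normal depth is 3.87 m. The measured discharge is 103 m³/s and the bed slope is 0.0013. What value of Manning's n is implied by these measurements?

n = 0.0279

With bottom width b = 4.24 m and side slope z = 2.1: A = (b + zy)y = (4.24 + 2.1×3.87)×3.87 = 47.86 m²; P = b + 2y√(1+z²) = 4.24 + 2×3.87×2.326 = 22.24 m.
Hydraulic radius R = A/P = 47.86/22.24 = 2.152 m.
Rearranging Manning's equation: n = (1/Q) A R^(2/3) S^(1/2) = (1/103) × 47.86 × 2.152^(2/3) × √0.0013 = 0.0279.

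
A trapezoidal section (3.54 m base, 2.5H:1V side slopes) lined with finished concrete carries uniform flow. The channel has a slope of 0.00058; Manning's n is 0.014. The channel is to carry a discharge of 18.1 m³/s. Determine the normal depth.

Manning's equation rearranged: A R^(2/3) = nQ / (1·√S) = 0.014 × 18.1 / (√0.00058) = 10.52.
At y = 1.68 m: A R^(2/3) = 13.29 — over.
At y = 1.5 m: A R^(2/3) = 10.5 — close enough.

y_n = 1.5 m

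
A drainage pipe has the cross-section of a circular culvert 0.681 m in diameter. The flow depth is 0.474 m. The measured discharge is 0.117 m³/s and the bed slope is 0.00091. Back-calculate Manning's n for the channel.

For a circular section of diameter D = 0.681 m at depth y = 0.474 m, the central angle is θ = 2 arccos(1 − 2y/D) = 3.947 rad. Then A = (D²/8)(θ − sin θ) = 0.2706 m² and P = Dθ/2 = 1.344 m.
Hydraulic radius R = A/P = 0.2706/1.344 = 0.2014 m.
Rearranging Manning's equation: n = (1/Q) A R^(2/3) S^(1/2) = (1/0.117) × 0.2706 × 0.2014^(2/3) × √0.00091 = 0.024.

n = 0.024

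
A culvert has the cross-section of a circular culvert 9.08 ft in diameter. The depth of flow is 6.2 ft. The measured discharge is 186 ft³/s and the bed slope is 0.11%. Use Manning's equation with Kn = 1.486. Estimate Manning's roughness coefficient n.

For a circular section of diameter D = 9.08 ft at depth y = 6.2 ft, the central angle is θ = 2 arccos(1 − 2y/D) = 3.89 rad. Then A = (D²/8)(θ − sin θ) = 47.11 ft² and P = Dθ/2 = 17.66 ft.
Hydraulic radius R = A/P = 47.11/17.66 = 2.667 ft.
Rearranging Manning's equation: n = (1.486/Q) A R^(2/3) S^(1/2) = (1.486/186) × 47.11 × 2.667^(2/3) × √0.0011 = 0.024.

n = 0.024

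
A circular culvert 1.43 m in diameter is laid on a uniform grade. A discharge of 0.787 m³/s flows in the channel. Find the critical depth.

y_c = 0.454 m

At critical depth, Q² T / (g A³) = 1, i.e. A³/T = Q²/g = 0.787²/9.81 = 0.06314.
Trying y = 0.517 m: A³/T = 0.1044 — too large.
Trying y = 0.314 m: A³/T = 0.01506 — too small.
Trying y = 0.454 m: A³/T = 0.06323 — close enough.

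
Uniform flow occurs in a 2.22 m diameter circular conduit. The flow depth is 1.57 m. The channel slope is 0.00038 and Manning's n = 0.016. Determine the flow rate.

For a circular section of diameter D = 2.22 m at depth y = 1.57 m, the central angle is θ = 2 arccos(1 − 2y/D) = 3.996 rad. Then A = (D²/8)(θ − sin θ) = 2.927 m² and P = Dθ/2 = 4.436 m.
Hydraulic radius R = A/P = 2.927/4.436 = 0.6598 m.
Manning's equation: Q = (1/n) A R^(2/3) S^(1/2) = (1/0.016) × 2.927 × 0.6598^(2/3) × 0.00038^(1/2) = 2.7 m³/s.

Q = 2.7 m³/s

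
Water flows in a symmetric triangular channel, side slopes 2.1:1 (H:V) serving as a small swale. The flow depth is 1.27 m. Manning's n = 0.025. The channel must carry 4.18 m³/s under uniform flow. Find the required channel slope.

For a triangular section with side slope z = 2.1: A = zy² = 2.1×1.27² = 3.387 m²; P = 2y√(1+z²) = 2×1.27×2.326 = 5.908 m.
Hydraulic radius R = A/P = 3.387/5.908 = 0.5733 m.
From Manning's equation, S = [nQ / (1 A R^(2/3))]² = [0.025 × 4.18 / (1 × 3.387 × 0.5733^(2/3))]² = 0.002.

S = 0.002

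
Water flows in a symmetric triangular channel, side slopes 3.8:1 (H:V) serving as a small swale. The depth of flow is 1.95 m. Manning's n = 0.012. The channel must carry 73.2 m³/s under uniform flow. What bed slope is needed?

S = 0.004

For a triangular section with side slope z = 3.8: A = zy² = 3.8×1.95² = 14.45 m²; P = 2y√(1+z²) = 2×1.95×3.929 = 15.32 m.
Hydraulic radius R = A/P = 14.45/15.32 = 0.9429 m.
From Manning's equation, S = [nQ / (1 A R^(2/3))]² = [0.012 × 73.2 / (1 × 14.45 × 0.9429^(2/3))]² = 0.004.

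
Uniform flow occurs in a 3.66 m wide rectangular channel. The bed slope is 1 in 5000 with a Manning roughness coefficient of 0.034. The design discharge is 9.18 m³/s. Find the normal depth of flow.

Manning's equation rearranged: A R^(2/3) = nQ / (1·√S) = 0.034 × 9.18 / (√0.0002) = 22.07.
Trying y = 3.68 m: A R^(2/3) = 15.4 — low.
Trying y = 5.84 m: A R^(2/3) = 26.66 — high.
Trying y = 4.97 m: A R^(2/3) = 22.08 — ≈ 22.07.

y_n = 4.97 m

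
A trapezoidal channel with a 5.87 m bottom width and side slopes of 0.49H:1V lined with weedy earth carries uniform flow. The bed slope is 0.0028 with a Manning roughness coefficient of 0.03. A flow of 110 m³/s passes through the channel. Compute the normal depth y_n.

y_n = 4.47 m

Manning's equation rearranged: A R^(2/3) = nQ / (1·√S) = 0.03 × 110 / (√0.0028) = 62.36.
Try y = 5.1 m: A R^(2/3) = 78.15 — over.
Try y = 4.47 m: A R^(2/3) = 62.35 — matches.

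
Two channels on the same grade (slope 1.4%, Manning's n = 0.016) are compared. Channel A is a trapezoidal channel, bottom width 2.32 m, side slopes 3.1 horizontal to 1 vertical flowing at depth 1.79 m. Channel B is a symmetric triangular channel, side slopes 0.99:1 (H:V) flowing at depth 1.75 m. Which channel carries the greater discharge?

Channel A: With bottom width b = 2.32 m and side slope z = 3.1: A = (b + zy)y = (2.32 + 3.1×1.79)×1.79 = 14.09 m²; P = b + 2y√(1+z²) = 2.32 + 2×1.79×3.257 = 13.98 m. Hydraulic radius R = A/P = 14.09/13.98 = 1.007 m. Q_A = (1/0.016)·14.09·1.007^(2/3)·√0.014 = 104.7 m³/s.
Channel B: For a triangular section with side slope z = 0.99: A = zy² = 0.99×1.75² = 3.032 m²; P = 2y√(1+z²) = 2×1.75×1.407 = 4.925 m. Hydraulic radius R = A/P = 3.032/4.925 = 0.6156 m. Q_B = (1/0.016)·3.032·0.6156^(2/3)·√0.014 = 16.23 m³/s.
Q_A = 104.7 m³/s vs Q_B = 16.23 m³/s, so channel A carries more.

channel A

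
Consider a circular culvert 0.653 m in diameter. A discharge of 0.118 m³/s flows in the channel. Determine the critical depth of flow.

At critical depth, Q² T / (g A³) = 1, i.e. A³/T = Q²/g = 0.118²/9.81 = 0.001419.
At y = 0.15 m: A³/T = 0.0003567 — short.
At y = 0.26 m: A³/T = 0.003006 — over.
At y = 0.214 m: A³/T = 0.001419 — close enough.

y_c = 0.214 m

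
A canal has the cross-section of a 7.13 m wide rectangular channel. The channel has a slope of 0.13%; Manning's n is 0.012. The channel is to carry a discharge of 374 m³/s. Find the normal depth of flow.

Manning's equation rearranged: A R^(2/3) = nQ / (1·√S) = 0.012 × 374 / (√0.0013) = 124.5.
Trying y = 6.38 m: A R^(2/3) = 78.96 — too small.
Trying y = 10.7 m: A R^(2/3) = 147 — too large.
Trying y = 9.29 m: A R^(2/3) = 124.5 — matches.

y_n = 9.29 m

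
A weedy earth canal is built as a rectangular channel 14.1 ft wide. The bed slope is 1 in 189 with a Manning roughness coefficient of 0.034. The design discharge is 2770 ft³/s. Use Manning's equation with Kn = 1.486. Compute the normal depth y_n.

Manning's equation rearranged: A R^(2/3) = nQ / (1.486·√S) = 0.034 × 2770 / (1.486 × √0.005291) = 871.3.
At y = 24.3 ft: A R^(2/3) = 1063 — high.
At y = 16.1 ft: A R^(2/3) = 655.2 — low.
At y = 20.5 ft: A R^(2/3) = 872.7 — matches.

y_n = 20.5 ft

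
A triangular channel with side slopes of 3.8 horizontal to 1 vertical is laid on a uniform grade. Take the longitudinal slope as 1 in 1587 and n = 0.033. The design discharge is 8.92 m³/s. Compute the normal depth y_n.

y_n = 1.83 m

Manning's equation rearranged: A R^(2/3) = nQ / (1·√S) = 0.033 × 8.92 / (√0.0006301) = 11.73.
At y = 2.16 m: A R^(2/3) = 18.25 — over.
At y = 1.51 m: A R^(2/3) = 7.025 — short.
At y = 1.83 m: A R^(2/3) = 11.73 — close enough.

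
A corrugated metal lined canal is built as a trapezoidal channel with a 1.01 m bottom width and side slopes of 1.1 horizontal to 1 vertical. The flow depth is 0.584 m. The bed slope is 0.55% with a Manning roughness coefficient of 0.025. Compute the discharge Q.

With bottom width b = 1.01 m and side slope z = 1.1: A = (b + zy)y = (1.01 + 1.1×0.584)×0.584 = 0.965 m²; P = b + 2y√(1+z²) = 1.01 + 2×0.584×1.487 = 2.746 m.
Hydraulic radius R = A/P = 0.965/2.746 = 0.3514 m.
Manning's equation: Q = (1/n) A R^(2/3) S^(1/2) = (1/0.025) × 0.965 × 0.3514^(2/3) × 0.0055^(1/2) = 1.43 m³/s.

Q = 1.43 m³/s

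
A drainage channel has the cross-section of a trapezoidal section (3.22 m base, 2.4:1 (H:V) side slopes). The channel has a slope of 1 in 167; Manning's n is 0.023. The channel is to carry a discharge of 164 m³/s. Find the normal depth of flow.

y_n = 3.14 m

Manning's equation rearranged: A R^(2/3) = nQ / (1·√S) = 0.023 × 164 / (√0.005988) = 48.74.
At y = 2.61 m: A R^(2/3) = 32.06 — short.
At y = 4 m: A R^(2/3) = 85.02 — over.
At y = 3.14 m: A R^(2/3) = 48.63 — close enough.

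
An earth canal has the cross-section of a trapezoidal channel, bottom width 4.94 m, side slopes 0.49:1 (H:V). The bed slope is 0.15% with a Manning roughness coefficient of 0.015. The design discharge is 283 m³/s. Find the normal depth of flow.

y_n = 6.73 m

Manning's equation rearranged: A R^(2/3) = nQ / (1·√S) = 0.015 × 283 / (√0.0015) = 109.6.
At y = 8.03 m: A R^(2/3) = 152.2 — too large.
At y = 5.76 m: A R^(2/3) = 82.72 — too small.
At y = 6.73 m: A R^(2/3) = 109.7 — matches.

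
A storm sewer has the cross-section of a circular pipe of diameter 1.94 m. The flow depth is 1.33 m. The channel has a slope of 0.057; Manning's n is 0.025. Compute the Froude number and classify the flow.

For a circular section of diameter D = 1.94 m at depth y = 1.33 m, the central angle is θ = 2 arccos(1 − 2y/D) = 3.902 rad. Then A = (D²/8)(θ − sin θ) = 2.16 m² and P = Dθ/2 = 3.785 m.
Hydraulic radius R = A/P = 2.16/3.785 = 0.5707 m.
V = (1/n) R^(2/3) √S = (1/0.025) × 0.5707^(2/3) × √0.057 = 6.57 m/s. Hydraulic depth D_h = A/T = 2.16/1.801 = 1.199 m.
Froude number Fr = V/√(g·D_h) = 6.57/√(9.81×1.199) = 1.92, which is greater than 1, so the flow is supercritical.

supercritical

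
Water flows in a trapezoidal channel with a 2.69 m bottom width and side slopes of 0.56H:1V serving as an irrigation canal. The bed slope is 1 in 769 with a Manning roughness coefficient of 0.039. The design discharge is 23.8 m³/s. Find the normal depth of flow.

Manning's equation rearranged: A R^(2/3) = nQ / (1·√S) = 0.039 × 23.8 / (√0.0013) = 25.74.
Try y = 4.56 m: A R^(2/3) = 35.63 — too large.
Try y = 3.33 m: A R^(2/3) = 19.6 — too small.
Try y = 3.85 m: A R^(2/3) = 25.74 — ≈ 25.74.

y_n = 3.85 m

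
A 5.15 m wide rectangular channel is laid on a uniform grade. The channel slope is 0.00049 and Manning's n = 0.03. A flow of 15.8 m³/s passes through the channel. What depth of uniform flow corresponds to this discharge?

Manning's equation rearranged: A R^(2/3) = nQ / (1·√S) = 0.03 × 15.8 / (√0.00049) = 21.41.
At y = 3.78 m: A R^(2/3) = 25.87 — over.
At y = 2.67 m: A R^(2/3) = 16.47 — short.
At y = 3.26 m: A R^(2/3) = 21.4 — matches.

y_n = 3.26 m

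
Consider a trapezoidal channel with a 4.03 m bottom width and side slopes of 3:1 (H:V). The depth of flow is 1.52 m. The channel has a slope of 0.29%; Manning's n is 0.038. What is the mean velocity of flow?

V = 1.38 m/s

With bottom width b = 4.03 m and side slope z = 3: A = (b + zy)y = (4.03 + 3×1.52)×1.52 = 13.06 m²; P = b + 2y√(1+z²) = 4.03 + 2×1.52×3.162 = 13.64 m.
Hydraulic radius R = A/P = 13.06/13.64 = 0.957 m.
From Manning's equation, V = (1/n) R^(2/3) S^(1/2) = (1/0.038) × 0.957^(2/3) × 0.0029^(1/2) = 1.38 m/s.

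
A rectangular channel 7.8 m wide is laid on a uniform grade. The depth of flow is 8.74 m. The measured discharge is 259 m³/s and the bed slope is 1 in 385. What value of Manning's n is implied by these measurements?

Flow area A = b·y = 7.8 × 8.74 = 68.17 m². Wetted perimeter P = b + 2y = 7.8 + 2×8.74 = 25.28 m.
Hydraulic radius R = A/P = 68.17/25.28 = 2.697 m.
Rearranging Manning's equation: n = (1/Q) A R^(2/3) S^(1/2) = (1/259) × 68.17 × 2.697^(2/3) × √0.002597 = 0.026.

n = 0.026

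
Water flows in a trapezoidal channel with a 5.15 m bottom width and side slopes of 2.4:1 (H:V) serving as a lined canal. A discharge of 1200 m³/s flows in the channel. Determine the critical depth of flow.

At critical depth, Q² T / (g A³) = 1, i.e. A³/T = Q²/g = 1200²/9.81 = 146800.
Try y = 8.83 m: A³/T = 264700 — over.
Try y = 6.43 m: A³/T = 64360 — short.
Try y = 7.74 m: A³/T = 146400 — matches.

y_c = 7.74 m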